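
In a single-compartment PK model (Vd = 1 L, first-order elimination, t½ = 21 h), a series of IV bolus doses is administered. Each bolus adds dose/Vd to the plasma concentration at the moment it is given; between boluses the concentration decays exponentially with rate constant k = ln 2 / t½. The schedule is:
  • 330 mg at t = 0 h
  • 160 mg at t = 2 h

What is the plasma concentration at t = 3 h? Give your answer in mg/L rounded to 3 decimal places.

k = ln 2 / 21 = 0.03301 per h
Dose 1 (330 mg at t=0 h): 330·exp(−0.03301·3) = 298.889 mg/L
Dose 2 (160 mg at t=2 h): 160·exp(−0.03301·1) = 154.805 mg/L
C(3) = 298.889 + 154.805 = 453.694 mg/L

453.694 mg/L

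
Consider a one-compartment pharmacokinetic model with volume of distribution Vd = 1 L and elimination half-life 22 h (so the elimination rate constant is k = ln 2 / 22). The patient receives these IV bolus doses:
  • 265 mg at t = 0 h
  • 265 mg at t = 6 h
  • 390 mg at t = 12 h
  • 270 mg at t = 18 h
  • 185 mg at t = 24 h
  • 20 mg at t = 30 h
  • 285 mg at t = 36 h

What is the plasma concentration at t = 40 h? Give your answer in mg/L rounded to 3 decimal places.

839.942 mg/L

k = ln 2 / 22 = 0.03151 per h
Dose 1 (265 mg at t=0 h): 265·exp(−0.03151·40) = 75.148 mg/L
Dose 2 (265 mg at t=6 h): 265·exp(−0.03151·34) = 90.786 mg/L
Dose 3 (390 mg at t=12 h): 390·exp(−0.03151·28) = 161.412 mg/L
Dose 4 (270 mg at t=18 h): 270·exp(−0.03151·22) = 135.000 mg/L
Dose 5 (185 mg at t=24 h): 185·exp(−0.03151·16) = 111.748 mg/L
Dose 6 (20 mg at t=30 h): 20·exp(−0.03151·10) = 14.595 mg/L
Dose 7 (285 mg at t=36 h): 285·exp(−0.03151·4) = 251.254 mg/L
C(40) = 75.148 + 90.786 + 161.412 + 135.000 + 111.748 + 14.595 + 251.254 = 839.942 mg/L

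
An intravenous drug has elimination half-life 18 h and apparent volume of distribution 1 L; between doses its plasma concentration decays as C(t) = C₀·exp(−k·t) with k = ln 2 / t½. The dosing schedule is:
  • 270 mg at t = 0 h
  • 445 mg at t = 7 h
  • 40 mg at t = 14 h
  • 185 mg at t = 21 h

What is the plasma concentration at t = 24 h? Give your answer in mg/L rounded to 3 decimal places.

530.417 mg/L

k = ln 2 / 18 = 0.03851 per h
Dose 1 (270 mg at t=0 h): 270·exp(−0.03851·24) = 107.150 mg/L
Dose 2 (445 mg at t=7 h): 445·exp(−0.03851·17) = 231.235 mg/L
Dose 3 (40 mg at t=14 h): 40·exp(−0.03851·10) = 27.216 mg/L
Dose 4 (185 mg at t=21 h): 185·exp(−0.03851·3) = 164.816 mg/L
C(24) = 107.150 + 231.235 + 27.216 + 164.816 = 530.417 mg/L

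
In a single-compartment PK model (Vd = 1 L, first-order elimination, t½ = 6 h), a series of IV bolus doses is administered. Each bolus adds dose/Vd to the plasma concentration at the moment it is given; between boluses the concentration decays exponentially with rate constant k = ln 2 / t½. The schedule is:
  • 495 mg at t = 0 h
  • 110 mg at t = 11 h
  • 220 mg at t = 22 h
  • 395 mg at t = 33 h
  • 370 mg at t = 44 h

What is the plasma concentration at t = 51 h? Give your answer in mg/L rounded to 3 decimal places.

224.358 mg/L

k = ln 2 / 6 = 0.11552 per h
Dose 1 (495 mg at t=0 h): 495·exp(−0.11552·51) = 1.367 mg/L
Dose 2 (110 mg at t=11 h): 110·exp(−0.11552·40) = 1.083 mg/L
Dose 3 (220 mg at t=22 h): 220·exp(−0.11552·29) = 7.717 mg/L
Dose 4 (395 mg at t=33 h): 395·exp(−0.11552·18) = 49.375 mg/L
Dose 5 (370 mg at t=44 h): 370·exp(−0.11552·7) = 164.816 mg/L
C(51) = 1.367 + 1.083 + 7.717 + 49.375 + 164.816 = 224.358 mg/L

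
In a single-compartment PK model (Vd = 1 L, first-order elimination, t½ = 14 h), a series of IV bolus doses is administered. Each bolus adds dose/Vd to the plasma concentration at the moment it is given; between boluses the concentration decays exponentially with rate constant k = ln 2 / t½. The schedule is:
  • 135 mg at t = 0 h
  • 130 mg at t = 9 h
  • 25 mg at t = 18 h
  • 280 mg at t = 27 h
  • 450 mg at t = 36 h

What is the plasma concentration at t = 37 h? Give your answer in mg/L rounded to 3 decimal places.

k = ln 2 / 14 = 0.04951 per h
Dose 1 (135 mg at t=0 h): 135·exp(−0.04951·37) = 21.615 mg/L
Dose 2 (130 mg at t=9 h): 130·exp(−0.04951·28) = 32.500 mg/L
Dose 3 (25 mg at t=18 h): 25·exp(−0.04951·19) = 9.759 mg/L
Dose 4 (280 mg at t=27 h): 280·exp(−0.04951·10) = 170.662 mg/L
Dose 5 (450 mg at t=36 h): 450·exp(−0.04951·1) = 428.263 mg/L
C(37) = 21.615 + 32.500 + 9.759 + 170.662 + 428.263 = 662.799 mg/L

662.799 mg/L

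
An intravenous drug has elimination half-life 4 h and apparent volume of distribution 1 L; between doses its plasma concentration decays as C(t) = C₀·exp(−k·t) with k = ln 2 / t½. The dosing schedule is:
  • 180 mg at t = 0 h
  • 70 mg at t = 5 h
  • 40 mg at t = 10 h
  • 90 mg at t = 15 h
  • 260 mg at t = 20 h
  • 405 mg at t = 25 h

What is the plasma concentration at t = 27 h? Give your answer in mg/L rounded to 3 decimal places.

380.248 mg/L

k = ln 2 / 4 = 0.17329 per h
Dose 1 (180 mg at t=0 h): 180·exp(−0.17329·27) = 1.672 mg/L
Dose 2 (70 mg at t=5 h): 70·exp(−0.17329·22) = 1.547 mg/L
Dose 3 (40 mg at t=10 h): 40·exp(−0.17329·17) = 2.102 mg/L
Dose 4 (90 mg at t=15 h): 90·exp(−0.17329·12) = 11.250 mg/L
Dose 5 (260 mg at t=20 h): 260·exp(−0.17329·7) = 77.298 mg/L
Dose 6 (405 mg at t=25 h): 405·exp(−0.17329·2) = 286.378 mg/L
C(27) = 1.672 + 1.547 + 2.102 + 11.250 + 77.298 + 286.378 = 380.248 mg/L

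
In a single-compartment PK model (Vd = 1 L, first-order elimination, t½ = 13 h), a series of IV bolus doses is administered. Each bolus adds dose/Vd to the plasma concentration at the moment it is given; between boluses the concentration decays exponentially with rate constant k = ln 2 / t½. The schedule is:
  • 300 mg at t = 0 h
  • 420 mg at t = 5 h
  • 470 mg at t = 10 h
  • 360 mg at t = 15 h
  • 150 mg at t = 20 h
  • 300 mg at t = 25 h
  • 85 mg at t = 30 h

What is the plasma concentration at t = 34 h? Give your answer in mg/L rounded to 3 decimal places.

k = ln 2 / 13 = 0.05332 per h
Dose 1 (300 mg at t=0 h): 300·exp(−0.05332·34) = 48.957 mg/L
Dose 2 (420 mg at t=5 h): 420·exp(−0.05332·29) = 89.479 mg/L
Dose 3 (470 mg at t=10 h): 470·exp(−0.05332·24) = 130.722 mg/L
Dose 4 (360 mg at t=15 h): 360·exp(−0.05332·19) = 130.718 mg/L
Dose 5 (150 mg at t=20 h): 150·exp(−0.05332·14) = 71.106 mg/L
Dose 6 (300 mg at t=25 h): 300·exp(−0.05332·9) = 185.659 mg/L
Dose 7 (85 mg at t=30 h): 85·exp(−0.05332·4) = 68.674 mg/L
C(34) = 48.957 + 89.479 + 130.722 + 130.718 + 71.106 + 185.659 + 68.674 = 725.315 mg/L

725.315 mg/L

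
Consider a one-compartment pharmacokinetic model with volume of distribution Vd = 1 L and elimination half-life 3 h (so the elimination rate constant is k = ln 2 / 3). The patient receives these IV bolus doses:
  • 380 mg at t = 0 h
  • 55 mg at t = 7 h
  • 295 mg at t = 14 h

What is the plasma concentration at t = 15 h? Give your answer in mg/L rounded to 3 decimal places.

k = ln 2 / 3 = 0.23105 per h
Dose 1 (380 mg at t=0 h): 380·exp(−0.23105·15) = 11.875 mg/L
Dose 2 (55 mg at t=7 h): 55·exp(−0.23105·8) = 8.662 mg/L
Dose 3 (295 mg at t=14 h): 295·exp(−0.23105·1) = 234.142 mg/L
C(15) = 11.875 + 8.662 + 234.142 = 254.679 mg/L

254.679 mg/L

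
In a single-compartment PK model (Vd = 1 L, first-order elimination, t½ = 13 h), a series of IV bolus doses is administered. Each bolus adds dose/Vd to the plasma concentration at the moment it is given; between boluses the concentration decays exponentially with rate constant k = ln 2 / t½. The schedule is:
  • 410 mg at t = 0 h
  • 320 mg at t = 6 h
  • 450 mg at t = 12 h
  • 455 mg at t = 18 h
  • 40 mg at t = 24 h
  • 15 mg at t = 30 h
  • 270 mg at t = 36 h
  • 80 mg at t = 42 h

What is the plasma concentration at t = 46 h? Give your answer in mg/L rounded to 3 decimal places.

k = ln 2 / 13 = 0.05332 per h
Dose 1 (410 mg at t=0 h): 410·exp(−0.05332·46) = 35.286 mg/L
Dose 2 (320 mg at t=6 h): 320·exp(−0.05332·40) = 37.923 mg/L
Dose 3 (450 mg at t=12 h): 450·exp(−0.05332·34) = 73.435 mg/L
Dose 4 (455 mg at t=18 h): 455·exp(−0.05332·28) = 102.244 mg/L
Dose 5 (40 mg at t=24 h): 40·exp(−0.05332·22) = 12.377 mg/L
Dose 6 (15 mg at t=30 h): 15·exp(−0.05332·16) = 6.391 mg/L
Dose 7 (270 mg at t=36 h): 270·exp(−0.05332·10) = 158.417 mg/L
Dose 8 (80 mg at t=42 h): 80·exp(−0.05332·4) = 64.635 mg/L
C(46) = 35.286 + 37.923 + 73.435 + 102.244 + 12.377 + 6.391 + 158.417 + 64.635 = 490.709 mg/L

490.709 mg/L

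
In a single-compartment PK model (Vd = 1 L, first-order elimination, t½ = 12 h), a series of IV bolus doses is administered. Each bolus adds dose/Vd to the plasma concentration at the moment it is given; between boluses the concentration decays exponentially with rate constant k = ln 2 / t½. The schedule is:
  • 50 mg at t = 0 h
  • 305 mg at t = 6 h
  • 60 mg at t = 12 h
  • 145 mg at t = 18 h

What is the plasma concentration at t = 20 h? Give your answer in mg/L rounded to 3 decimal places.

318.589 mg/L

k = ln 2 / 12 = 0.05776 per h
Dose 1 (50 mg at t=0 h): 50·exp(−0.05776·20) = 15.749 mg/L
Dose 2 (305 mg at t=6 h): 305·exp(−0.05776·14) = 135.862 mg/L
Dose 3 (60 mg at t=12 h): 60·exp(−0.05776·8) = 37.798 mg/L
Dose 4 (145 mg at t=18 h): 145·exp(−0.05776·2) = 129.180 mg/L
C(20) = 15.749 + 135.862 + 37.798 + 129.180 = 318.589 mg/L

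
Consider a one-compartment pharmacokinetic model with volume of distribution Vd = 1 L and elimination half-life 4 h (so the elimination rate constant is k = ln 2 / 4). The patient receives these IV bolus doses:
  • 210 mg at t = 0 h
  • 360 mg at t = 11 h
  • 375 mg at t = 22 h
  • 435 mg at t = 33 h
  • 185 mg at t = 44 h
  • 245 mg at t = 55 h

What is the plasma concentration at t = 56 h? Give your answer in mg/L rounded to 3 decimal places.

238.424 mg/L

k = ln 2 / 4 = 0.17329 per h
Dose 1 (210 mg at t=0 h): 210·exp(−0.17329·56) = 0.013 mg/L
Dose 2 (360 mg at t=11 h): 360·exp(−0.17329·45) = 0.148 mg/L
Dose 3 (375 mg at t=22 h): 375·exp(−0.17329·34) = 1.036 mg/L
Dose 4 (435 mg at t=33 h): 435·exp(−0.17329·23) = 8.083 mg/L
Dose 5 (185 mg at t=44 h): 185·exp(−0.17329·12) = 23.125 mg/L
Dose 6 (245 mg at t=55 h): 245·exp(−0.17329·1) = 206.020 mg/L
C(56) = 0.013 + 0.148 + 1.036 + 8.083 + 23.125 + 206.020 = 238.424 mg/L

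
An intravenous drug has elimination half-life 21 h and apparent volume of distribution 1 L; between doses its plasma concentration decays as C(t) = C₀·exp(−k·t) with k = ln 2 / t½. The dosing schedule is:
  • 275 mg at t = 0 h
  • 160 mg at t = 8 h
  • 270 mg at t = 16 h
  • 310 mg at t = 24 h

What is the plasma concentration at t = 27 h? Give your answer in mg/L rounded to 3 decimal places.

666.824 mg/L

k = ln 2 / 21 = 0.03301 per h
Dose 1 (275 mg at t=0 h): 275·exp(−0.03301·27) = 112.796 mg/L
Dose 2 (160 mg at t=8 h): 160·exp(−0.03301·19) = 85.459 mg/L
Dose 3 (270 mg at t=16 h): 270·exp(−0.03301·11) = 187.794 mg/L
Dose 4 (310 mg at t=24 h): 310·exp(−0.03301·3) = 280.774 mg/L
C(27) = 112.796 + 85.459 + 187.794 + 280.774 = 666.824 mg/L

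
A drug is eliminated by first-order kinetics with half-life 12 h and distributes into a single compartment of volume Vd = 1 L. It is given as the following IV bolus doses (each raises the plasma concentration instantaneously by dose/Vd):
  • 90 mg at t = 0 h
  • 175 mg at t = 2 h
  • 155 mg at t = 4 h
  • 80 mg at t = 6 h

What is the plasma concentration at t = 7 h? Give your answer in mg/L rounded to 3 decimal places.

397.019 mg/L

k = ln 2 / 12 = 0.05776 per h
Dose 1 (90 mg at t=0 h): 90·exp(−0.05776·7) = 60.068 mg/L
Dose 2 (175 mg at t=2 h): 175·exp(−0.05776·5) = 131.102 mg/L
Dose 3 (155 mg at t=4 h): 155·exp(−0.05776·3) = 130.339 mg/L
Dose 4 (80 mg at t=6 h): 80·exp(−0.05776·1) = 75.510 mg/L
C(7) = 60.068 + 131.102 + 130.339 + 75.510 = 397.019 mg/L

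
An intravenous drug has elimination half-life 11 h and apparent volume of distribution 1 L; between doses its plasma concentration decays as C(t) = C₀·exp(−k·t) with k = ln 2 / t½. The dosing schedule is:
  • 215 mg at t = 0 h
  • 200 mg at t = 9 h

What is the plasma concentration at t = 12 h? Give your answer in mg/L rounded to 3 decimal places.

266.486 mg/L

k = ln 2 / 11 = 0.06301 per h
Dose 1 (215 mg at t=0 h): 215·exp(−0.06301·12) = 100.935 mg/L
Dose 2 (200 mg at t=9 h): 200·exp(−0.06301·3) = 165.551 mg/L
C(12) = 100.935 + 165.551 = 266.486 mg/L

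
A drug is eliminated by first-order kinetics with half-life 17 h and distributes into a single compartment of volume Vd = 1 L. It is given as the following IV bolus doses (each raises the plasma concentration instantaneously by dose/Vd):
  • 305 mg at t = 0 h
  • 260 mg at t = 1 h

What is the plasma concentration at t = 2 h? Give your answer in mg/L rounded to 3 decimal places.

k = ln 2 / 17 = 0.04077 per h
Dose 1 (305 mg at t=0 h): 305·exp(−0.04077·2) = 281.115 mg/L
Dose 2 (260 mg at t=1 h): 260·exp(−0.04077·1) = 249.612 mg/L
C(2) = 281.115 + 249.612 = 530.727 mg/L

530.727 mg/L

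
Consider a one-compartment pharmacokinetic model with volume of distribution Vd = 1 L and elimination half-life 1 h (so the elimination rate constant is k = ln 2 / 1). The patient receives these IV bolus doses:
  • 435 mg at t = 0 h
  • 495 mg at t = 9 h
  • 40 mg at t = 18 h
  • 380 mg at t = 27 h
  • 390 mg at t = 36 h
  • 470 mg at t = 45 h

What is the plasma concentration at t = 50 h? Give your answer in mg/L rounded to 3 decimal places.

k = ln 2 / 1 = 0.69315 per h
Dose 1 (435 mg at t=0 h): 435·exp(−0.69315·50) = 0.000 mg/L
Dose 2 (495 mg at t=9 h): 495·exp(−0.69315·41) = 0.000 mg/L
Dose 3 (40 mg at t=18 h): 40·exp(−0.69315·32) = 0.000 mg/L
Dose 4 (380 mg at t=27 h): 380·exp(−0.69315·23) = 0.000 mg/L
Dose 5 (390 mg at t=36 h): 390·exp(−0.69315·14) = 0.024 mg/L
Dose 6 (470 mg at t=45 h): 470·exp(−0.69315·5) = 14.688 mg/L
C(50) = 0.000 + 0.000 + 0.000 + 0.000 + 0.024 + 14.688 = 14.711 mg/L

14.711 mg/L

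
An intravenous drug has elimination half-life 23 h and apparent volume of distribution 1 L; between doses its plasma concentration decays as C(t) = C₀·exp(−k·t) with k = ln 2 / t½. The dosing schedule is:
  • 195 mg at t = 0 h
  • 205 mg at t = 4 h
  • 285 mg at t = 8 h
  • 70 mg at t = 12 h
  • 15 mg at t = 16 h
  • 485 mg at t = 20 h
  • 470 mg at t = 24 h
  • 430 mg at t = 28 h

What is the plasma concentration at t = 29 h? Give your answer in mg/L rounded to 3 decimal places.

k = ln 2 / 23 = 0.03014 per h
Dose 1 (195 mg at t=0 h): 195·exp(−0.03014·29) = 81.372 mg/L
Dose 2 (205 mg at t=4 h): 205·exp(−0.03014·25) = 96.504 mg/L
Dose 3 (285 mg at t=8 h): 285·exp(−0.03014·21) = 151.353 mg/L
Dose 4 (70 mg at t=12 h): 70·exp(−0.03014·17) = 41.937 mg/L
Dose 5 (15 mg at t=16 h): 15·exp(−0.03014·13) = 10.138 mg/L
Dose 6 (485 mg at t=20 h): 485·exp(−0.03014·9) = 369.783 mg/L
Dose 7 (470 mg at t=24 h): 470·exp(−0.03014·5) = 404.256 mg/L
Dose 8 (430 mg at t=28 h): 430·exp(−0.03014·1) = 417.234 mg/L
C(29) = 81.372 + 96.504 + 151.353 + 41.937 + 10.138 + 369.783 + 404.256 + 417.234 = 1572.578 mg/L

1572.578 mg/L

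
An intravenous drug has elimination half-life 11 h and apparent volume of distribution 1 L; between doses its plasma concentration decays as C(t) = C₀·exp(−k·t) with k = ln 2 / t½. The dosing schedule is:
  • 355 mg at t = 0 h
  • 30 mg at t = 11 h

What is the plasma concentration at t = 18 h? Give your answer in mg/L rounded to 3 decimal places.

k = ln 2 / 11 = 0.06301 per h
Dose 1 (355 mg at t=0 h): 355·exp(−0.06301·18) = 114.192 mg/L
Dose 2 (30 mg at t=11 h): 30·exp(−0.06301·7) = 19.300 mg/L
C(18) = 114.192 + 19.300 = 133.491 mg/L

133.491 mg/L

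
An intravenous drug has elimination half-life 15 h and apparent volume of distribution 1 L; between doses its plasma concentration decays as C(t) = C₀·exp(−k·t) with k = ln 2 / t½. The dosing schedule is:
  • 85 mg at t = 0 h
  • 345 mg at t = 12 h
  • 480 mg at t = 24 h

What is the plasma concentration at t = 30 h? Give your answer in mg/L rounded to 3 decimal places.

535.192 mg/L

k = ln 2 / 15 = 0.04621 per h
Dose 1 (85 mg at t=0 h): 85·exp(−0.04621·30) = 21.250 mg/L
Dose 2 (345 mg at t=12 h): 345·exp(−0.04621·18) = 150.170 mg/L
Dose 3 (480 mg at t=24 h): 480·exp(−0.04621·6) = 363.772 mg/L
C(30) = 21.250 + 150.170 + 363.772 = 535.192 mg/L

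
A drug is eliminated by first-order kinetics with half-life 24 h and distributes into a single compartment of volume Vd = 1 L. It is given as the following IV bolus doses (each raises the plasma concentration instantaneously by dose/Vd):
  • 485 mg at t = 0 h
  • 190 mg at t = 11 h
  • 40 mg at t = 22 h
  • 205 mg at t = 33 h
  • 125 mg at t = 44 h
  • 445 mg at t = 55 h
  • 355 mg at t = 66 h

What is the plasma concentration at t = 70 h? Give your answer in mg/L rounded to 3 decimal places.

k = ln 2 / 24 = 0.02888 per h
Dose 1 (485 mg at t=0 h): 485·exp(−0.02888·70) = 64.230 mg/L
Dose 2 (190 mg at t=11 h): 190·exp(−0.02888·59) = 34.572 mg/L
Dose 3 (40 mg at t=22 h): 40·exp(−0.02888·48) = 10.000 mg/L
Dose 4 (205 mg at t=33 h): 205·exp(−0.02888·37) = 70.415 mg/L
Dose 5 (125 mg at t=44 h): 125·exp(−0.02888·26) = 58.992 mg/L
Dose 6 (445 mg at t=55 h): 445·exp(−0.02888·15) = 288.547 mg/L
Dose 7 (355 mg at t=66 h): 355·exp(−0.02888·4) = 316.269 mg/L
C(70) = 64.230 + 34.572 + 10.000 + 70.415 + 58.992 + 288.547 + 316.269 = 843.025 mg/L

843.025 mg/L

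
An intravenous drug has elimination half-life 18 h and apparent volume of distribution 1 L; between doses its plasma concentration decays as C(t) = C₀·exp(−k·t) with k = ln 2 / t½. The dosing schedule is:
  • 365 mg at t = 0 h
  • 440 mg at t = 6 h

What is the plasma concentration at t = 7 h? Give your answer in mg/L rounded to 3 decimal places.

702.135 mg/L

k = ln 2 / 18 = 0.03851 per h
Dose 1 (365 mg at t=0 h): 365·exp(−0.03851·7) = 278.757 mg/L
Dose 2 (440 mg at t=6 h): 440·exp(−0.03851·1) = 423.378 mg/L
C(7) = 278.757 + 423.378 = 702.135 mg/L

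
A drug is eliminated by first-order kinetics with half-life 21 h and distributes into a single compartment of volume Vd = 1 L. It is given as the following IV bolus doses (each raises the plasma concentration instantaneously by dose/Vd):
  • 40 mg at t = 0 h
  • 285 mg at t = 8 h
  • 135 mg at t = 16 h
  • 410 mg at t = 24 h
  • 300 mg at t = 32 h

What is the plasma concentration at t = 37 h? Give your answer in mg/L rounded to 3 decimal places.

710.035 mg/L

k = ln 2 / 21 = 0.03301 per h
Dose 1 (40 mg at t=0 h): 40·exp(−0.03301·37) = 11.794 mg/L
Dose 2 (285 mg at t=8 h): 285·exp(−0.03301·29) = 109.430 mg/L
Dose 3 (135 mg at t=16 h): 135·exp(−0.03301·21) = 67.500 mg/L
Dose 4 (410 mg at t=24 h): 410·exp(−0.03301·13) = 266.951 mg/L
Dose 5 (300 mg at t=32 h): 300·exp(−0.03301·5) = 254.359 mg/L
C(37) = 11.794 + 109.430 + 67.500 + 266.951 + 254.359 = 710.035 mg/L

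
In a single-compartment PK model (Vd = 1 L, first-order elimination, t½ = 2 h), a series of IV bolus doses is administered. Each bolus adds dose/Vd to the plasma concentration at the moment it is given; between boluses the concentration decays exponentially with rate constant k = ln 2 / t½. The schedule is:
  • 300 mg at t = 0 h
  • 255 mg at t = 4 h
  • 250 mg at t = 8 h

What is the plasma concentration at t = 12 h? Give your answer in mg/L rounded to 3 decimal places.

83.125 mg/L

k = ln 2 / 2 = 0.34657 per h
Dose 1 (300 mg at t=0 h): 300·exp(−0.34657·12) = 4.688 mg/L
Dose 2 (255 mg at t=4 h): 255·exp(−0.34657·8) = 15.938 mg/L
Dose 3 (250 mg at t=8 h): 250·exp(−0.34657·4) = 62.500 mg/L
C(12) = 4.688 + 15.938 + 62.500 = 83.125 mg/L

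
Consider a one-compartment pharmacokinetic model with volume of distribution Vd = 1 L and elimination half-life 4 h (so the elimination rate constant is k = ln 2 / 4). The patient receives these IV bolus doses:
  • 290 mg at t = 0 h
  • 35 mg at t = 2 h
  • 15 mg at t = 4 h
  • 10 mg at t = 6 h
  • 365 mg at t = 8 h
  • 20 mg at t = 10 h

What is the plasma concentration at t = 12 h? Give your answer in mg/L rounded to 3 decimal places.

246.365 mg/L

k = ln 2 / 4 = 0.17329 per h
Dose 1 (290 mg at t=0 h): 290·exp(−0.17329·12) = 36.250 mg/L
Dose 2 (35 mg at t=2 h): 35·exp(−0.17329·10) = 6.187 mg/L
Dose 3 (15 mg at t=4 h): 15·exp(−0.17329·8) = 3.750 mg/L
Dose 4 (10 mg at t=6 h): 10·exp(−0.17329·6) = 3.536 mg/L
Dose 5 (365 mg at t=8 h): 365·exp(−0.17329·4) = 182.500 mg/L
Dose 6 (20 mg at t=10 h): 20·exp(−0.17329·2) = 14.142 mg/L
C(12) = 36.250 + 6.187 + 3.750 + 3.536 + 182.500 + 14.142 = 246.365 mg/L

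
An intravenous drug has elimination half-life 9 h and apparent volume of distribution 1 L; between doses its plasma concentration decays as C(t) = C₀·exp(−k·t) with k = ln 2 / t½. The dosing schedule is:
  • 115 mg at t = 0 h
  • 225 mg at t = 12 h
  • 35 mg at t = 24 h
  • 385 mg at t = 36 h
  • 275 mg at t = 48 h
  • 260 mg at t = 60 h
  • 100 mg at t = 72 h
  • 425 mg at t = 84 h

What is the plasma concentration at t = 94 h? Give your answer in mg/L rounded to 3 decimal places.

247.102 mg/L

k = ln 2 / 9 = 0.07702 per h
Dose 1 (115 mg at t=0 h): 115·exp(−0.07702·94) = 0.083 mg/L
Dose 2 (225 mg at t=12 h): 225·exp(−0.07702·82) = 0.407 mg/L
Dose 3 (35 mg at t=24 h): 35·exp(−0.07702·70) = 0.159 mg/L
Dose 4 (385 mg at t=36 h): 385·exp(−0.07702·58) = 4.421 mg/L
Dose 5 (275 mg at t=48 h): 275·exp(−0.07702·46) = 7.957 mg/L
Dose 6 (260 mg at t=60 h): 260·exp(−0.07702·34) = 18.956 mg/L
Dose 7 (100 mg at t=72 h): 100·exp(−0.07702·22) = 18.372 mg/L
Dose 8 (425 mg at t=84 h): 425·exp(−0.07702·10) = 196.748 mg/L
C(94) = 0.083 + 0.407 + 0.159 + 4.421 + 7.957 + 18.956 + 18.372 + 196.748 = 247.102 mg/L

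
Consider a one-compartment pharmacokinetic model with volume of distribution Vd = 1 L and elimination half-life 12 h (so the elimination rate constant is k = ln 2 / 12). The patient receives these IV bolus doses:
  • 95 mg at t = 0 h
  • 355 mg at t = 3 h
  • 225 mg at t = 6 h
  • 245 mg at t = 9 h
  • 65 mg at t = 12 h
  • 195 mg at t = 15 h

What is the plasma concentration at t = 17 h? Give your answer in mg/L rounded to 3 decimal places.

689.669 mg/L

k = ln 2 / 12 = 0.05776 per h
Dose 1 (95 mg at t=0 h): 95·exp(−0.05776·17) = 35.585 mg/L
Dose 2 (355 mg at t=3 h): 355·exp(−0.05776·14) = 158.135 mg/L
Dose 3 (225 mg at t=6 h): 225·exp(−0.05776·11) = 119.190 mg/L
Dose 4 (245 mg at t=9 h): 245·exp(−0.05776·8) = 154.340 mg/L
Dose 5 (65 mg at t=12 h): 65·exp(−0.05776·5) = 48.695 mg/L
Dose 6 (195 mg at t=15 h): 195·exp(−0.05776·2) = 173.725 mg/L
C(17) = 35.585 + 158.135 + 119.190 + 154.340 + 48.695 + 173.725 = 689.669 mg/L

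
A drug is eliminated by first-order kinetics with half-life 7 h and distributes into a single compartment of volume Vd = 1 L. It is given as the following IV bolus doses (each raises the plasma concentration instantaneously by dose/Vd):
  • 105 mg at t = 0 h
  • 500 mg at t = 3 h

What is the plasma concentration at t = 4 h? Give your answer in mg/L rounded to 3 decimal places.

523.522 mg/L

k = ln 2 / 7 = 0.09902 per h
Dose 1 (105 mg at t=0 h): 105·exp(−0.09902·4) = 70.660 mg/L
Dose 2 (500 mg at t=3 h): 500·exp(−0.09902·1) = 452.862 mg/L
C(4) = 70.660 + 452.862 = 523.522 mg/L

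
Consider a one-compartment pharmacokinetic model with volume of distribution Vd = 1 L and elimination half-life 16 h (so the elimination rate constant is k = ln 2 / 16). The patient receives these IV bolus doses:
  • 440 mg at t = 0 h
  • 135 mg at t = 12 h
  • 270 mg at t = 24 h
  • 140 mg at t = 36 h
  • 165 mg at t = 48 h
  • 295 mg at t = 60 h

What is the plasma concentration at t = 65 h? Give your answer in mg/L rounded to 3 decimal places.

442.036 mg/L

k = ln 2 / 16 = 0.04332 per h
Dose 1 (440 mg at t=0 h): 440·exp(−0.04332·65) = 26.334 mg/L
Dose 2 (135 mg at t=12 h): 135·exp(−0.04332·53) = 13.589 mg/L
Dose 3 (270 mg at t=24 h): 270·exp(−0.04332·41) = 45.706 mg/L
Dose 4 (140 mg at t=36 h): 140·exp(−0.04332·29) = 39.858 mg/L
Dose 5 (165 mg at t=48 h): 165·exp(−0.04332·17) = 79.002 mg/L
Dose 6 (295 mg at t=60 h): 295·exp(−0.04332·5) = 237.547 mg/L
C(65) = 26.334 + 13.589 + 45.706 + 39.858 + 79.002 + 237.547 = 442.036 mg/L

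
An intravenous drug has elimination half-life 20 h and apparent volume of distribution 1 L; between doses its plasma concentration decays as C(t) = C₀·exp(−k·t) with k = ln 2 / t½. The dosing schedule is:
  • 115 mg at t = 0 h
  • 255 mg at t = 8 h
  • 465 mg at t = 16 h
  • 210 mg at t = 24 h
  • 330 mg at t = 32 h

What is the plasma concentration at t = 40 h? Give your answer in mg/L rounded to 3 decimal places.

685.978 mg/L

k = ln 2 / 20 = 0.03466 per h
Dose 1 (115 mg at t=0 h): 115·exp(−0.03466·40) = 28.750 mg/L
Dose 2 (255 mg at t=8 h): 255·exp(−0.03466·32) = 84.119 mg/L
Dose 3 (465 mg at t=16 h): 465·exp(−0.03466·24) = 202.403 mg/L
Dose 4 (210 mg at t=24 h): 210·exp(−0.03466·16) = 120.613 mg/L
Dose 5 (330 mg at t=32 h): 330·exp(−0.03466·8) = 250.093 mg/L
C(40) = 28.750 + 84.119 + 202.403 + 120.613 + 250.093 = 685.978 mg/L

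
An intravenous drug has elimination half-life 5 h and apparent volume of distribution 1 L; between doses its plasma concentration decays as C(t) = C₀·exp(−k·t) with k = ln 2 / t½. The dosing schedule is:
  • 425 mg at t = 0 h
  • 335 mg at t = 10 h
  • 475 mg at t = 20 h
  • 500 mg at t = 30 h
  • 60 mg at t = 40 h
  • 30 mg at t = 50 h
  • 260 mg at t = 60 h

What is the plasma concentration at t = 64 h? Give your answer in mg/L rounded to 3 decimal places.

k = ln 2 / 5 = 0.13863 per h
Dose 1 (425 mg at t=0 h): 425·exp(−0.13863·64) = 0.060 mg/L
Dose 2 (335 mg at t=10 h): 335·exp(−0.13863·54) = 0.188 mg/L
Dose 3 (475 mg at t=20 h): 475·exp(−0.13863·44) = 1.066 mg/L
Dose 4 (500 mg at t=30 h): 500·exp(−0.13863·34) = 4.487 mg/L
Dose 5 (60 mg at t=40 h): 60·exp(−0.13863·24) = 2.154 mg/L
Dose 6 (30 mg at t=50 h): 30·exp(−0.13863·14) = 4.308 mg/L
Dose 7 (260 mg at t=60 h): 260·exp(−0.13863·4) = 149.331 mg/L
C(64) = 0.060 + 0.188 + 1.066 + 4.487 + 2.154 + 4.308 + 149.331 = 161.592 mg/L

161.592 mg/L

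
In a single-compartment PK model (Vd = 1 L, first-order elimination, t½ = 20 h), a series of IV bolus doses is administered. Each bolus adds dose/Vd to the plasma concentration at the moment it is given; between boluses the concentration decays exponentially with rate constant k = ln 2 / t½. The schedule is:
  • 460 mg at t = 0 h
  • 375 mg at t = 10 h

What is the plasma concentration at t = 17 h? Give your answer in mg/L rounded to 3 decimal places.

549.420 mg/L

k = ln 2 / 20 = 0.03466 per h
Dose 1 (460 mg at t=0 h): 460·exp(−0.03466·17) = 255.201 mg/L
Dose 2 (375 mg at t=10 h): 375·exp(−0.03466·7) = 294.219 mg/L
C(17) = 255.201 + 294.219 = 549.420 mg/L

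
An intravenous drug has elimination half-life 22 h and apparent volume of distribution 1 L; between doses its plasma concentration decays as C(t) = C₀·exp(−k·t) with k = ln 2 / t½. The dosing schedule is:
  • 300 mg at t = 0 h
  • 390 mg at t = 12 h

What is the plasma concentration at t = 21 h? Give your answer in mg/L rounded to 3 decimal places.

k = ln 2 / 22 = 0.03151 per h
Dose 1 (300 mg at t=0 h): 300·exp(−0.03151·21) = 154.801 mg/L
Dose 2 (390 mg at t=12 h): 390·exp(−0.03151·9) = 293.708 mg/L
C(21) = 154.801 + 293.708 = 448.509 mg/L

448.509 mg/L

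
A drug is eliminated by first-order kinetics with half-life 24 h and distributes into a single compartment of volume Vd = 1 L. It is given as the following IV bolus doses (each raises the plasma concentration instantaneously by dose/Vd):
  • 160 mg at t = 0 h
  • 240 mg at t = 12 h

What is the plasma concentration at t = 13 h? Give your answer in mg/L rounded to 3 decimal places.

k = ln 2 / 24 = 0.02888 per h
Dose 1 (160 mg at t=0 h): 160·exp(−0.02888·13) = 109.916 mg/L
Dose 2 (240 mg at t=12 h): 240·exp(−0.02888·1) = 233.168 mg/L
C(13) = 109.916 + 233.168 = 343.084 mg/L

343.084 mg/L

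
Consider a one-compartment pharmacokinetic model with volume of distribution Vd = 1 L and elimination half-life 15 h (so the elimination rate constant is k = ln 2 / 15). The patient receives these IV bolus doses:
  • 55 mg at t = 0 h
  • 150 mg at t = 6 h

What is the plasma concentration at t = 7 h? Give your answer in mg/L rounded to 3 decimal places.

k = ln 2 / 15 = 0.04621 per h
Dose 1 (55 mg at t=0 h): 55·exp(−0.04621·7) = 39.800 mg/L
Dose 2 (150 mg at t=6 h): 150·exp(−0.04621·1) = 143.226 mg/L
C(7) = 39.800 + 143.226 = 183.026 mg/L

183.026 mg/L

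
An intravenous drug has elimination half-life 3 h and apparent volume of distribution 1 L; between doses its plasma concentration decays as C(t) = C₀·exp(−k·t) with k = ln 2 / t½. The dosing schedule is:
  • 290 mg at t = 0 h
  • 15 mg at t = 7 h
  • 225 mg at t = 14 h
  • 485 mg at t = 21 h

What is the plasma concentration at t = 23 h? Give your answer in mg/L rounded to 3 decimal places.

k = ln 2 / 3 = 0.23105 per h
Dose 1 (290 mg at t=0 h): 290·exp(−0.23105·23) = 1.427 mg/L
Dose 2 (15 mg at t=7 h): 15·exp(−0.23105·16) = 0.372 mg/L
Dose 3 (225 mg at t=14 h): 225·exp(−0.23105·9) = 28.125 mg/L
Dose 4 (485 mg at t=21 h): 485·exp(−0.23105·2) = 305.531 mg/L
C(23) = 1.427 + 0.372 + 28.125 + 305.531 = 335.455 mg/L

335.455 mg/L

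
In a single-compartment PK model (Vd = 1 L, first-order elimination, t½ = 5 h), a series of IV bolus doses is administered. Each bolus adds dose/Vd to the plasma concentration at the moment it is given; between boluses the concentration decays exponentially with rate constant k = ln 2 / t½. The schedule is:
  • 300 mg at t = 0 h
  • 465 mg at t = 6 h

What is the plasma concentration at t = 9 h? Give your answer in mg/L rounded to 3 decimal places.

k = ln 2 / 5 = 0.13863 per h
Dose 1 (300 mg at t=0 h): 300·exp(−0.13863·9) = 86.152 mg/L
Dose 2 (465 mg at t=6 h): 465·exp(−0.13863·3) = 306.786 mg/L
C(9) = 86.152 + 306.786 = 392.938 mg/L

392.938 mg/L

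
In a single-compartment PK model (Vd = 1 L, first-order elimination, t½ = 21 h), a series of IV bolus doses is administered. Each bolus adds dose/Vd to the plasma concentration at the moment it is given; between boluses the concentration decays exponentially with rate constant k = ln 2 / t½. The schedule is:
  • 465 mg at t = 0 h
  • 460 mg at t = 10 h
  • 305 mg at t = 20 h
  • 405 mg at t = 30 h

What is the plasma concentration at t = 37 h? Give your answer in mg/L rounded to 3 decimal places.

821.259 mg/L

k = ln 2 / 21 = 0.03301 per h
Dose 1 (465 mg at t=0 h): 465·exp(−0.03301·37) = 137.109 mg/L
Dose 2 (460 mg at t=10 h): 460·exp(−0.03301·27) = 188.677 mg/L
Dose 3 (305 mg at t=20 h): 305·exp(−0.03301·17) = 174.024 mg/L
Dose 4 (405 mg at t=30 h): 405·exp(−0.03301·7) = 321.449 mg/L
C(37) = 137.109 + 188.677 + 174.024 + 321.449 = 821.259 mg/L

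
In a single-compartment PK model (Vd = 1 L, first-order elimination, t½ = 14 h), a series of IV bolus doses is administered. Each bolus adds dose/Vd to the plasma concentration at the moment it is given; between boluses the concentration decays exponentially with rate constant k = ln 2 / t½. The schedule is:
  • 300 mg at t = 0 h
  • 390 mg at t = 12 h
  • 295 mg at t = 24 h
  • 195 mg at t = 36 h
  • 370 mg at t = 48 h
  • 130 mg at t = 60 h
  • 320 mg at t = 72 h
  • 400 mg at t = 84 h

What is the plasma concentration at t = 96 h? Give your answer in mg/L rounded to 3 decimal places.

k = ln 2 / 14 = 0.04951 per h
Dose 1 (300 mg at t=0 h): 300·exp(−0.04951·96) = 2.588 mg/L
Dose 2 (390 mg at t=12 h): 390·exp(−0.04951·84) = 6.094 mg/L
Dose 3 (295 mg at t=24 h): 295·exp(−0.04951·72) = 8.350 mg/L
Dose 4 (195 mg at t=36 h): 195·exp(−0.04951·60) = 9.998 mg/L
Dose 5 (370 mg at t=48 h): 370·exp(−0.04951·48) = 34.364 mg/L
Dose 6 (130 mg at t=60 h): 130·exp(−0.04951·36) = 21.871 mg/L
Dose 7 (320 mg at t=72 h): 320·exp(−0.04951·24) = 97.521 mg/L
Dose 8 (400 mg at t=84 h): 400·exp(−0.04951·12) = 220.818 mg/L
C(96) = 2.588 + 6.094 + 8.350 + 9.998 + 34.364 + 21.871 + 97.521 + 220.818 = 401.602 mg/L

401.602 mg/L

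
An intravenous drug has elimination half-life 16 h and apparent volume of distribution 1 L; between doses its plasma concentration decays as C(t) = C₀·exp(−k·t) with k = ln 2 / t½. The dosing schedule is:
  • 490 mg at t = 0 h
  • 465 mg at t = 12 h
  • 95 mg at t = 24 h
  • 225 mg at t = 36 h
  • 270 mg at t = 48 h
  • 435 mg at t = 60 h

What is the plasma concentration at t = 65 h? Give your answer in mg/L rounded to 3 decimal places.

k = ln 2 / 16 = 0.04332 per h
Dose 1 (490 mg at t=0 h): 490·exp(−0.04332·65) = 29.327 mg/L
Dose 2 (465 mg at t=12 h): 465·exp(−0.04332·53) = 46.805 mg/L
Dose 3 (95 mg at t=24 h): 95·exp(−0.04332·41) = 16.082 mg/L
Dose 4 (225 mg at t=36 h): 225·exp(−0.04332·29) = 64.057 mg/L
Dose 5 (270 mg at t=48 h): 270·exp(−0.04332·17) = 129.276 mg/L
Dose 6 (435 mg at t=60 h): 435·exp(−0.04332·5) = 350.282 mg/L
C(65) = 29.327 + 46.805 + 16.082 + 64.057 + 129.276 + 350.282 = 635.828 mg/L

635.828 mg/L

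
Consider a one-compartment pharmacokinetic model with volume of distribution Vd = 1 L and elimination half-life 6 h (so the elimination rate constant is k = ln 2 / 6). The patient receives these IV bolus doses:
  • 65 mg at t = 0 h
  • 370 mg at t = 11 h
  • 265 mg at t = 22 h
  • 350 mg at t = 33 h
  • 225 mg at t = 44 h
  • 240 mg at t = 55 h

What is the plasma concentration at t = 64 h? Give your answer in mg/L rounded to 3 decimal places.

119.841 mg/L

k = ln 2 / 6 = 0.11552 per h
Dose 1 (65 mg at t=0 h): 65·exp(−0.11552·64) = 0.040 mg/L
Dose 2 (370 mg at t=11 h): 370·exp(−0.11552·53) = 0.811 mg/L
Dose 3 (265 mg at t=22 h): 265·exp(−0.11552·42) = 2.070 mg/L
Dose 4 (350 mg at t=33 h): 350·exp(−0.11552·31) = 9.744 mg/L
Dose 5 (225 mg at t=44 h): 225·exp(−0.11552·20) = 22.323 mg/L
Dose 6 (240 mg at t=55 h): 240·exp(−0.11552·9) = 84.853 mg/L
C(64) = 0.040 + 0.811 + 2.070 + 9.744 + 22.323 + 84.853 = 119.841 mg/L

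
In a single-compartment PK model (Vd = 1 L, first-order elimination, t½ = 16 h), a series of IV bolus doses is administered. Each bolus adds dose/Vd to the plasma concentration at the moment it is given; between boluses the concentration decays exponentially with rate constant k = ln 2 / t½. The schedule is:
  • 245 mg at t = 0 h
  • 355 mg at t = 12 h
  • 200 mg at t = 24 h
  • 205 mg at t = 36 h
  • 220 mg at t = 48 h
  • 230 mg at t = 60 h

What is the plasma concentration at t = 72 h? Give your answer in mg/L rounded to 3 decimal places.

k = ln 2 / 16 = 0.04332 per h
Dose 1 (245 mg at t=0 h): 245·exp(−0.04332·72) = 10.828 mg/L
Dose 2 (355 mg at t=12 h): 355·exp(−0.04332·60) = 26.386 mg/L
Dose 3 (200 mg at t=24 h): 200·exp(−0.04332·48) = 25.000 mg/L
Dose 4 (205 mg at t=36 h): 205·exp(−0.04332·36) = 43.096 mg/L
Dose 5 (220 mg at t=48 h): 220·exp(−0.04332·24) = 77.782 mg/L
Dose 6 (230 mg at t=60 h): 230·exp(−0.04332·12) = 136.759 mg/L
C(72) = 10.828 + 26.386 + 25.000 + 43.096 + 77.782 + 136.759 = 319.850 mg/L

319.850 mg/L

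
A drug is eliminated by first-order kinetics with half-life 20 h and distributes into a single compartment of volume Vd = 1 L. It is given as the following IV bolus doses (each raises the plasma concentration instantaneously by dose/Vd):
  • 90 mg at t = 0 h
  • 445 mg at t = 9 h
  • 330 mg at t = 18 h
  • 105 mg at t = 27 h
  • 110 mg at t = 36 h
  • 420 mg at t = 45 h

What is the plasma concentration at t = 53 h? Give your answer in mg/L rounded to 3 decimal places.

k = ln 2 / 20 = 0.03466 per h
Dose 1 (90 mg at t=0 h): 90·exp(−0.03466·53) = 14.339 mg/L
Dose 2 (445 mg at t=9 h): 445·exp(−0.03466·44) = 96.849 mg/L
Dose 3 (330 mg at t=18 h): 330·exp(−0.03466·35) = 98.110 mg/L
Dose 4 (105 mg at t=27 h): 105·exp(−0.03466·26) = 42.643 mg/L
Dose 5 (110 mg at t=36 h): 110·exp(−0.03466·17) = 61.026 mg/L
Dose 6 (420 mg at t=45 h): 420·exp(−0.03466·8) = 318.300 mg/L
C(53) = 14.339 + 96.849 + 98.110 + 42.643 + 61.026 + 318.300 = 631.267 mg/L

631.267 mg/L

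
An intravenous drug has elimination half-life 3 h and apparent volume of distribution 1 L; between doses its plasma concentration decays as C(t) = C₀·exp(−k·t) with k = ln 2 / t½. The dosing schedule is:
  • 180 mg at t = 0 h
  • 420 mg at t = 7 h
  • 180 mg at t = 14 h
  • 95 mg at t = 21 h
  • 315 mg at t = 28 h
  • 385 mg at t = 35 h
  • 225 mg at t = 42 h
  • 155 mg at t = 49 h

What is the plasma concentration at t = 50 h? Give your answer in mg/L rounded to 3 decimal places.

k = ln 2 / 3 = 0.23105 per h
Dose 1 (180 mg at t=0 h): 180·exp(−0.23105·50) = 0.002 mg/L
Dose 2 (420 mg at t=7 h): 420·exp(−0.23105·43) = 0.020 mg/L
Dose 3 (180 mg at t=14 h): 180·exp(−0.23105·36) = 0.044 mg/L
Dose 4 (95 mg at t=21 h): 95·exp(−0.23105·29) = 0.117 mg/L
Dose 5 (315 mg at t=28 h): 315·exp(−0.23105·22) = 1.953 mg/L
Dose 6 (385 mg at t=35 h): 385·exp(−0.23105·15) = 12.031 mg/L
Dose 7 (225 mg at t=42 h): 225·exp(−0.23105·8) = 35.435 mg/L
Dose 8 (155 mg at t=49 h): 155·exp(−0.23105·1) = 123.024 mg/L
C(50) = 0.002 + 0.020 + 0.044 + 0.117 + 1.953 + 12.031 + 35.435 + 123.024 = 172.626 mg/L

172.626 mg/L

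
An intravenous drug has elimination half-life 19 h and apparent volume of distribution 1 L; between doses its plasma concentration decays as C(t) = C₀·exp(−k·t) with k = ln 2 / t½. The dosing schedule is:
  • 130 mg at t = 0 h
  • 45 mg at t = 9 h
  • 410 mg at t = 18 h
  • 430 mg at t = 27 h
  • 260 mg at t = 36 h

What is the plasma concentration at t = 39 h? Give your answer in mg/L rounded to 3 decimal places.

k = ln 2 / 19 = 0.03648 per h
Dose 1 (130 mg at t=0 h): 130·exp(−0.03648·39) = 31.336 mg/L
Dose 2 (45 mg at t=9 h): 45·exp(−0.03648·30) = 15.063 mg/L
Dose 3 (410 mg at t=18 h): 410·exp(−0.03648·21) = 190.575 mg/L
Dose 4 (430 mg at t=27 h): 430·exp(−0.03648·12) = 277.552 mg/L
Dose 5 (260 mg at t=36 h): 260·exp(−0.03648·3) = 233.046 mg/L
C(39) = 31.336 + 15.063 + 190.575 + 277.552 + 233.046 = 747.572 mg/L

747.572 mg/L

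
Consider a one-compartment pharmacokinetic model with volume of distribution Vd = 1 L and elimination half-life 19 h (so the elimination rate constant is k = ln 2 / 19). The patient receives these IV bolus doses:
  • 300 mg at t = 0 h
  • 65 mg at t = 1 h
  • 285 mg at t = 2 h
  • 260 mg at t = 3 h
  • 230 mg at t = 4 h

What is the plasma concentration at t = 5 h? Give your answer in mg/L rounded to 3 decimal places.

1025.073 mg/L

k = ln 2 / 19 = 0.03648 per h
Dose 1 (300 mg at t=0 h): 300·exp(−0.03648·5) = 249.979 mg/L
Dose 2 (65 mg at t=1 h): 65·exp(−0.03648·4) = 56.174 mg/L
Dose 3 (285 mg at t=2 h): 285·exp(−0.03648·3) = 255.455 mg/L
Dose 4 (260 mg at t=3 h): 260·exp(−0.03648·2) = 241.705 mg/L
Dose 5 (230 mg at t=4 h): 230·exp(−0.03648·1) = 221.760 mg/L
C(5) = 249.979 + 56.174 + 255.455 + 241.705 + 221.760 = 1025.073 mg/L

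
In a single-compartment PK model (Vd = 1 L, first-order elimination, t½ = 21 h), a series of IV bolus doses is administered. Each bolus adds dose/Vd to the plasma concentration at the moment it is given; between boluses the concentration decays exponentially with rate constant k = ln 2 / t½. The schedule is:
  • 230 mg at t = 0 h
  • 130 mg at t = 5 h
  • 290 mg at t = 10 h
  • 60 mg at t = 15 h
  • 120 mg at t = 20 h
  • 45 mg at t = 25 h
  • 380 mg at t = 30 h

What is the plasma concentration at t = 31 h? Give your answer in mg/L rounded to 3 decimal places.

806.206 mg/L

k = ln 2 / 21 = 0.03301 per h
Dose 1 (230 mg at t=0 h): 230·exp(−0.03301·31) = 82.670 mg/L
Dose 2 (130 mg at t=5 h): 130·exp(−0.03301·26) = 55.111 mg/L
Dose 3 (290 mg at t=10 h): 290·exp(−0.03301·21) = 145.000 mg/L
Dose 4 (60 mg at t=15 h): 60·exp(−0.03301·16) = 35.383 mg/L
Dose 5 (120 mg at t=20 h): 120·exp(−0.03301·11) = 83.464 mg/L
Dose 6 (45 mg at t=25 h): 45·exp(−0.03301·6) = 36.915 mg/L
Dose 7 (380 mg at t=30 h): 380·exp(−0.03301·1) = 367.662 mg/L
C(31) = 82.670 + 55.111 + 145.000 + 35.383 + 83.464 + 36.915 + 367.662 = 806.206 mg/L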